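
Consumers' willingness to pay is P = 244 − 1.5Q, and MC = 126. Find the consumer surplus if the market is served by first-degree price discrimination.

CS = 0

Under first-degree price discrimination the firm charges each unit its demand price and produces up to where P = MC, i.e. Q = 236/3. Consumer surplus is zero; producer surplus equals total surplus.
CS = 0.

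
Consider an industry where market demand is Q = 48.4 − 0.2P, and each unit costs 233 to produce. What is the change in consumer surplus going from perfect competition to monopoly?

Inverting demand: P = 242 − 5Q.
Under competition P = MC = 233, so Q = (242 − 233)/5 = 1.8.
CS = ½·(242 − 233)·1.8 = 8.1.
The monopolist equates marginal revenue to marginal cost: 242 − 10Q = 233, so Q = 0.9. From demand, P = 237.5.
CS = ½·(242 − 237.5)·0.9 = 2.025.
Change in consumer surplus: 2.025 − 8.1 = −6.075.

CS falls by 6.075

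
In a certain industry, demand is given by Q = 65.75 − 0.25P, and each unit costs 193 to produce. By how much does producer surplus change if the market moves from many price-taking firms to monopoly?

Inverting demand: P = 263 − 4Q.
Perfect competition: P = MC = 193, so 263 − 4Q = 193 and Q = 17.5.
PS = (193 − 193)·17.5 = 0.
A monopolist chooses Q where MR = MC. MR = 263 − 8Q; setting this equal to 193 gives Q = 8.75 and P = 228.
PS = (228 − 193)·8.75 = 306.25.
Change in producer surplus: 306.25 − 0 = 306.25.

PS rises by 306.25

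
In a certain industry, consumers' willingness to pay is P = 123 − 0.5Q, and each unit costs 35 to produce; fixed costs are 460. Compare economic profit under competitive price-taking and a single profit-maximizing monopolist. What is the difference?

Competitive firms price at marginal cost: P = 35, giving Q = 176.
Profit = (35 − 35)·176 − 460 = −460.
Monopoly sets MR = MC: 123 − Q = 35 ⇒ Q = 88, P = 123 − 0.5·88 = 79.
Profit = (79 − 35)·88 − 460 = 3412.
Change in economic profit: 3412 − −460 = 3872.

π rises by 3872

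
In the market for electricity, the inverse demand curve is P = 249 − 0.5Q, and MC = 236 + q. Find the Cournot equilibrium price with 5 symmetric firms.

In a 5-firm Cournot equilibrium, symmetry and the first-order condition give q = (249 − 236)/(4) = 3.25. So Q = 16.25 and P = 240.875.

P = 240.875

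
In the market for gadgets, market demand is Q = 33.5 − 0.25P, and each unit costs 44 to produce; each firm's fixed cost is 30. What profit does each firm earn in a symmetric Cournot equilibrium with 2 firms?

π_i = 195

Inverting demand: P = 134 − 4Q.
In a 2-firm Cournot equilibrium, symmetry and the first-order condition give q = (134 − 44)/(12) = 7.5. So Q = 15 and P = 74.
Each firm's profit = (74 − 44)·7.5 − 30 = 195.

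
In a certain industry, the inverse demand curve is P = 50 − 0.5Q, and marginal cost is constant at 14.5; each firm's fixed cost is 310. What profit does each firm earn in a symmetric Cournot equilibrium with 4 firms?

Cournot with 4 identical firms: the symmetric best-response condition is 50 − 2.5q = 14.5. Each firm produces q = 14.2, total output Q = 56.8, price P = 21.6.
Each firm's profit = (21.6 − 14.5)·14.2 − 310 = −209.18.

π_i = −209.18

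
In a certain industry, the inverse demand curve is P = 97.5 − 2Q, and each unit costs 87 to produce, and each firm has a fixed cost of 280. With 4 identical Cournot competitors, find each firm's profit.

π_i = −277.795

With 4 symmetric Cournot firms, each firm's FOC gives 97.5 − 10q = 87, so q = 1.05, Q = 4·1.05 = 4.2, and P = 89.1.
Each firm's profit = (89.1 − 87)·1.05 − 280 = −277.795.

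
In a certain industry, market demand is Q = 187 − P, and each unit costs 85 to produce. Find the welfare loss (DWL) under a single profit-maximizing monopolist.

Inverting demand: P = 187 − Q.
Competitive firms price at marginal cost: P = 85, giving Q = 102.
The monopolist equates marginal revenue to marginal cost: 187 − 2Q = 85, so Q = 51. From demand, P = 136.
DWL is the triangle between Q = 51 and Q = 102: ½·(102 − 51)·(136 − 85) = 1300.5.

DWL = 1300.5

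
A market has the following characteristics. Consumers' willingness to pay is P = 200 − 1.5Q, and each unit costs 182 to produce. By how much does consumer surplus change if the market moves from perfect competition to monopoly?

Perfect competition: P = MC = 182, so 200 − 1.5Q = 182 and Q = 12.
CS = ½·(200 − 182)·12 = 108.
Monopoly sets MR = MC: 200 − 3Q = 182 ⇒ Q = 6, P = 200 − 1.5·6 = 191.
CS = ½·(200 − 191)·6 = 27.
Change in consumer surplus: 27 − 108 = −81.

Consumer surplus falls by 81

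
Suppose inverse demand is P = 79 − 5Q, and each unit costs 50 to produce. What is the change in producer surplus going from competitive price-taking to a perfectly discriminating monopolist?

Producer surplus rises by 84.1

Under competition P = MC = 50, so Q = (79 − 50)/5 = 5.8.
PS = (50 − 50)·5.8 = 0.
Under first-degree price discrimination the firm charges each unit its demand price and produces up to where P = MC, i.e. Q = 5.8. Consumer surplus is zero; producer surplus equals total surplus.
PS = ½·(79 − 50)·5.8 = 84.1.
Change in producer surplus: 84.1 − 0 = 84.1.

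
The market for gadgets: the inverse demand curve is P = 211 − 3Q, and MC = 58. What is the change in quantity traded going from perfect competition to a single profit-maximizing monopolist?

Quantity traded falls by 25.5

Competitive firms price at marginal cost: P = 58, giving Q = 51.
The monopolist equates marginal revenue to marginal cost: 211 − 6Q = 58, so Q = 25.5. From demand, P = 134.5.
Change in quantity traded: 25.5 − 51 = −25.5.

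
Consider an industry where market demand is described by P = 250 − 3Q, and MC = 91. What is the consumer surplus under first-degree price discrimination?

With perfect price discrimination, output is the efficient level Q = 53 (where demand meets MC), but every buyer pays their willingness to pay: CS = 0 and PS = total surplus.
CS = 0.

CS = 0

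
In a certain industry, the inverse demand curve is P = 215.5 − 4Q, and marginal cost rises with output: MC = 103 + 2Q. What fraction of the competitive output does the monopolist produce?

A monopolist chooses Q where MR = MC. MR = 215.5 − 8Q; setting this equal to 103 + 2Q gives Q = 11.25 and P = 170.5.
Competitive equilibrium sets price equal to marginal cost: 215.5 − 4Q = 103 + 2Q, so Q = 18.75 and P = 140.5.
Ratio Q_m/Q_c = 11.25/18.75 = 0.6.

Q_m/Q_c = 0.6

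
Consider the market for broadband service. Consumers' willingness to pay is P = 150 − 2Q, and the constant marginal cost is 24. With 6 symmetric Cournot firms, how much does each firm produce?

With 6 symmetric Cournot firms, each firm's FOC gives 150 − 14q = 24, so q = 9, Q = 6·9 = 54, and P = 42.

q_i = 9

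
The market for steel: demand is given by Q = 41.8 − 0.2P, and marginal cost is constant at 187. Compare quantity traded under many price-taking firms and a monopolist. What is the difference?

Quantity traded falls by 2.2

Inverting demand: P = 209 − 5Q.
Perfect competition: P = MC = 187, so 209 − 5Q = 187 and Q = 4.4.
The monopolist equates marginal revenue to marginal cost: 209 − 10Q = 187, so Q = 2.2. From demand, P = 198.
Change in quantity traded: 2.2 − 4.4 = −2.2.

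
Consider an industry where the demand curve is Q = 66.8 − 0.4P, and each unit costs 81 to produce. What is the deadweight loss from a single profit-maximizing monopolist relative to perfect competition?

Inverting demand: P = 167 − 2.5Q.
Under competition P = MC = 81, so Q = (167 − 81)/2.5 = 34.4.
The monopolist equates marginal revenue to marginal cost: 167 − 5Q = 81, so Q = 17.2. From demand, P = 124.
DWL is the triangle between Q = 17.2 and Q = 34.4: ½·(34.4 − 17.2)·(124 − 81) = 369.8.

DWL = 369.8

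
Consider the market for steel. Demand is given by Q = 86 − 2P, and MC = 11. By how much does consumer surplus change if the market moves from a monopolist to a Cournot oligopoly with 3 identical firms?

CS rises by 320

Inverting demand: P = 43 − 0.5Q.
The monopolist equates marginal revenue to marginal cost: 43 − Q = 11, so Q = 32. From demand, P = 27.
CS = ½·(43 − 27)·32 = 256.
In a 3-firm Cournot equilibrium, symmetry and the first-order condition give q = (43 − 11)/(2) = 16. So Q = 48 and P = 19.
CS = ½·(43 − 19)·48 = 576.
Change in consumer surplus: 576 − 256 = 320.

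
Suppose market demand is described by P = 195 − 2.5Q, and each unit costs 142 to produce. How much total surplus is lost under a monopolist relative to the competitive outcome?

Competitive firms price at marginal cost: P = 142, giving Q = 21.2.
A monopolist chooses Q where MR = MC. MR = 195 − 5Q; setting this equal to 142 gives Q = 10.6 and P = 168.5.
DWL is the triangle between Q = 10.6 and Q = 21.2: ½·(21.2 − 10.6)·(168.5 − 142) = 140.45.

DWL = 140.45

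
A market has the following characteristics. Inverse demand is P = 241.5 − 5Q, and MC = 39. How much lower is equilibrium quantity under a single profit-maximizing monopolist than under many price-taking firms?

Perfect competition: P = MC = 39, so 241.5 − 5Q = 39 and Q = 40.5.
The monopolist equates marginal revenue to marginal cost: 241.5 − 10Q = 39, so Q = 20.25. From demand, P = 140.25.
Change in equilibrium quantity: 20.25 − 40.5 = −20.25.

Equilibrium quantity falls by 20.25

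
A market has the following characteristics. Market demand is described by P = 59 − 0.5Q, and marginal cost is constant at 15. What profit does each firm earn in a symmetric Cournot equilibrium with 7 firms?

π_i = 60.5

In a 7-firm Cournot equilibrium, symmetry and the first-order condition give q = (59 − 15)/(4) = 11. So Q = 77 and P = 20.5.
Each firm's profit = (20.5 − 15)·11 = 60.5.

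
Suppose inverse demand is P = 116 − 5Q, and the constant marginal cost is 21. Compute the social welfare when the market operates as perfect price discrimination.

With perfect price discrimination, output is the efficient level Q = 19 (where demand meets MC), but every buyer pays their willingness to pay: CS = 0 and PS = total surplus.
TS = 902.5 (equal to competitive TS).

TS = 902.5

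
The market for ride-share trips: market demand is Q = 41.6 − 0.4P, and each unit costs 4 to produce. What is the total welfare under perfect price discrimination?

Inverting demand: P = 104 − 2.5Q.
Under first-degree price discrimination the firm charges each unit its demand price and produces up to where P = MC, i.e. Q = 40. Consumer surplus is zero; producer surplus equals total surplus.
TS = 2000 (equal to competitive TS).

TS = 2000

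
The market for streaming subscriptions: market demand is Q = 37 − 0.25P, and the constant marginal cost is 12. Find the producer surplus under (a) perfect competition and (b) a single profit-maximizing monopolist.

Competition: PS = 0; Monopoly: PS = 1156

Inverting demand: P = 148 − 4Q.
Competitive firms price at marginal cost: P = 12, giving Q = 34.
PS = (12 − 12)·34 = 0.
The monopolist equates marginal revenue to marginal cost: 148 − 8Q = 12, so Q = 17. From demand, P = 80.
PS = (80 − 12)·17 = 1156.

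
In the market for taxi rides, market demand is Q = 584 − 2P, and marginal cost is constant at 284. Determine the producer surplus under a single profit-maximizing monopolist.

Inverting demand: P = 292 − 0.5Q.
The monopolist equates marginal revenue to marginal cost: 292 − Q = 284, so Q = 8. From demand, P = 288.
PS = (288 − 284)·8 = 32.

PS = 32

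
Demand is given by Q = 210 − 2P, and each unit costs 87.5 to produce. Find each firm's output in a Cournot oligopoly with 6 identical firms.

q_i = 5

Inverting demand: P = 105 − 0.5Q.
Cournot with 6 identical firms: the symmetric best-response condition is 105 − 3.5q = 87.5. Each firm produces q = 5, total output Q = 30, price P = 90.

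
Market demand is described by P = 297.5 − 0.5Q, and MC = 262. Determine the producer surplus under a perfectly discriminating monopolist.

PS = 1260.25

A perfectly discriminating monopolist sells every unit with P(Q) ≥ MC(Q), so output equals the competitive quantity Q = 71. Each buyer pays their reservation price, so CS = 0 and the firm captures all surplus.
PS = ½·(297.5 − 262)·71 = 1260.25.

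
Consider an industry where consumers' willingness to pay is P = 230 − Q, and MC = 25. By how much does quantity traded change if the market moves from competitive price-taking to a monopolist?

Perfect competition: P = MC = 25, so 230 − Q = 25 and Q = 205.
A monopolist chooses Q where MR = MC. MR = 230 − 2Q; setting this equal to 25 gives Q = 102.5 and P = 127.5.
Change in quantity traded: 102.5 − 205 = −102.5.

Quantity traded falls by 102.5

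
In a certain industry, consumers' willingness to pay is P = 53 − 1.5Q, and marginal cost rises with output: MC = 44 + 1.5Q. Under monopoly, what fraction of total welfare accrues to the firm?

The monopolist equates marginal revenue to marginal cost: 53 − 3Q = 44 + 1.5Q, so Q = 2. From demand, P = 50.
CS = ½·(53 − 50)·2 = 3.
PS = P·Q − VC(Q) = 50·2 − (44·2 + ½·1.5·2²) = 9.
Share captured = PS/TS = 9/12 = 0.75.

PS/TS = 0.75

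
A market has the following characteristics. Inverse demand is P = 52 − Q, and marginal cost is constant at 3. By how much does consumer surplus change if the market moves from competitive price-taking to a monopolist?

CS falls by 900.375

Perfect competition: P = MC = 3, so 52 − Q = 3 and Q = 49.
CS = ½·(52 − 3)·49 = 1200.5.
Monopoly sets MR = MC: 52 − 2Q = 3 ⇒ Q = 24.5, P = 52 − 24.5 = 27.5.
CS = ½·(52 − 27.5)·24.5 = 300.125.
Change in consumer surplus: 300.125 − 1200.5 = −900.375.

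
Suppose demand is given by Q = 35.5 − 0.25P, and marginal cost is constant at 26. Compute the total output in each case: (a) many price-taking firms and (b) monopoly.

Inverting demand: P = 142 − 4Q.
Perfect competition: P = MC = 26, so 142 − 4Q = 26 and Q = 29.
Monopoly sets MR = MC: 142 − 8Q = 26 ⇒ Q = 14.5, P = 142 − 4·14.5 = 84.

Competition: Q = 29; Monopoly: Q = 14.5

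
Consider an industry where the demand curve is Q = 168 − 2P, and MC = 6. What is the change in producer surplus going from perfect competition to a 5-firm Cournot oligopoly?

Producer surplus rises by 1690

Inverting demand: P = 84 − 0.5Q.
Competitive firms price at marginal cost: P = 6, giving Q = 156.
PS = (6 − 6)·156 = 0.
With 5 symmetric Cournot firms, each firm's FOC gives 84 − 3q = 6, so q = 26, Q = 5·26 = 130, and P = 19.
PS = (19 − 6)·130 = 1690.
Change in producer surplus: 1690 − 0 = 1690.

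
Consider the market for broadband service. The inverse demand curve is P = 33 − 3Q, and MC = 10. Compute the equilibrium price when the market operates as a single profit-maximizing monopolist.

Monopoly sets MR = MC: 33 − 6Q = 10 ⇒ Q = 23/6, P = 33 − 3·23/6 = 21.5.

P = 21.5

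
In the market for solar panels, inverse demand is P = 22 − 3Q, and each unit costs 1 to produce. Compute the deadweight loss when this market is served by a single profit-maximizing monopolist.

DWL = 18.375

Under competition P = MC = 1, so Q = (22 − 1)/3 = 7.
A monopolist chooses Q where MR = MC. MR = 22 − 6Q; setting this equal to 1 gives Q = 3.5 and P = 11.5.
DWL is the triangle between Q = 3.5 and Q = 7: ½·(7 − 3.5)·(11.5 − 1) = 18.375.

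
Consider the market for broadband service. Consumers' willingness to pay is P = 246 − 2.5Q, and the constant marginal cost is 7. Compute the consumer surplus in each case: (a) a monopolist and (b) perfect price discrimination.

Monopoly sets MR = MC: 246 − 5Q = 7 ⇒ Q = 47.8, P = 246 − 2.5·47.8 = 126.5.
CS = ½·(246 − 126.5)·47.8 = 2856.05.
A perfectly discriminating monopolist sells every unit with P(Q) ≥ MC(Q), so output equals the competitive quantity Q = 95.6. Each buyer pays their reservation price, so CS = 0 and the firm captures all surplus.
CS = 0.

Monopoly: CS = 2856.05; Perfect PD: CS = 0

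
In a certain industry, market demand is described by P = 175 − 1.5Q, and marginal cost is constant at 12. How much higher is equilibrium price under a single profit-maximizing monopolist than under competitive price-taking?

P rises by 81.5

Under competition P = MC = 12, so Q = (175 − 12)/1.5 = 326/3.
Monopoly sets MR = MC: 175 − 3Q = 12 ⇒ Q = 163/3, P = 175 − 1.5·163/3 = 93.5.
Change in equilibrium price: 93.5 − 12 = 81.5.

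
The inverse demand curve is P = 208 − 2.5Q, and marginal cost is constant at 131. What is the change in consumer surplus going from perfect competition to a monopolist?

Perfect competition: P = MC = 131, so 208 − 2.5Q = 131 and Q = 30.8.
CS = ½·(208 − 131)·30.8 = 1185.8.
Monopoly sets MR = MC: 208 − 5Q = 131 ⇒ Q = 15.4, P = 208 − 2.5·15.4 = 169.5.
CS = ½·(208 − 169.5)·15.4 = 296.45.
Change in consumer surplus: 296.45 − 1185.8 = −889.35.

CS falls by 889.35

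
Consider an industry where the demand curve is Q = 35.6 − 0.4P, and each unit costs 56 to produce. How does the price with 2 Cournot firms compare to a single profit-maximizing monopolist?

Inverting demand: P = 89 − 2.5Q.
Cournot with 2 identical firms: the symmetric best-response condition is 89 − 7.5q = 56. Each firm produces q = 4.4, total output Q = 8.8, price P = 67.
The monopolist equates marginal revenue to marginal cost: 89 − 5Q = 56, so Q = 6.6. From demand, P = 72.5.

Cournot: P = 67; Monopoly: P = 72.5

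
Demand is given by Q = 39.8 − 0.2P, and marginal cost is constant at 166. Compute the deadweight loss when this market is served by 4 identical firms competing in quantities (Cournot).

DWL = 4.356

Inverting demand: P = 199 − 5Q.
Under competition P = MC = 166, so Q = (199 − 166)/5 = 6.6.
With 4 symmetric Cournot firms, each firm's FOC gives 199 − 25q = 166, so q = 1.32, Q = 4·1.32 = 5.28, and P = 172.6.
DWL is the triangle between Q = 5.28 and Q = 6.6: ½·(6.6 − 5.28)·(172.6 − 166) = 4.356.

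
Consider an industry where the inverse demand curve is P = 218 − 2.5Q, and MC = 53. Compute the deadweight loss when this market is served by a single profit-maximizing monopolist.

Competitive firms price at marginal cost: P = 53, giving Q = 66.
The monopolist equates marginal revenue to marginal cost: 218 − 5Q = 53, so Q = 33. From demand, P = 135.5.
DWL is the triangle between Q = 33 and Q = 66: ½·(66 − 33)·(135.5 − 53) = 1361.25.

DWL = 1361.25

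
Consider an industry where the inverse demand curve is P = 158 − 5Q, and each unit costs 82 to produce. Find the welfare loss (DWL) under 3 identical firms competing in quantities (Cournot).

DWL = 36.1

Competitive firms price at marginal cost: P = 82, giving Q = 15.2.
In a 3-firm Cournot equilibrium, symmetry and the first-order condition give q = (158 − 82)/(20) = 3.8. So Q = 11.4 and P = 101.
DWL is the triangle between Q = 11.4 and Q = 15.2: ½·(15.2 − 11.4)·(101 − 82) = 36.1.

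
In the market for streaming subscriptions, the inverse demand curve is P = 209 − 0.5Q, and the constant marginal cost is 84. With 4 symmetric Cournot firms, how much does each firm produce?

Cournot with 4 identical firms: the symmetric best-response condition is 209 − 2.5q = 84. Each firm produces q = 50, total output Q = 200, price P = 109.

q_i = 50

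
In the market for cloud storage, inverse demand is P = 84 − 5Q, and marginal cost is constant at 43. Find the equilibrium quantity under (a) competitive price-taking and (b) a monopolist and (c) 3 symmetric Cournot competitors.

Competitive firms price at marginal cost: P = 43, giving Q = 8.2.
The monopolist equates marginal revenue to marginal cost: 84 − 10Q = 43, so Q = 4.1. From demand, P = 63.5.
In a 3-firm Cournot equilibrium, symmetry and the first-order condition give q = (84 − 43)/(20) = 2.05. So Q = 6.15 and P = 53.25.

Competition: Q = 8.2; Monopoly: Q = 4.1; Cournot: Q = 6.15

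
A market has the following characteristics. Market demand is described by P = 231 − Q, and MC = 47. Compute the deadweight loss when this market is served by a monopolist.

Under competition P = MC = 47, so Q = (231 − 47)/1 = 184.
Monopoly sets MR = MC: 231 − 2Q = 47 ⇒ Q = 92, P = 231 − 92 = 139.
DWL is the triangle between Q = 92 and Q = 184: ½·(184 − 92)·(139 − 47) = 4232.

DWL = 4232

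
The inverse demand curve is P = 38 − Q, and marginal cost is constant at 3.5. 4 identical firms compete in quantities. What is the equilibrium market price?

P = 10.4

With 4 symmetric Cournot firms, each firm's FOC gives 38 − 5q = 3.5, so q = 6.9, Q = 4·6.9 = 27.6, and P = 10.4.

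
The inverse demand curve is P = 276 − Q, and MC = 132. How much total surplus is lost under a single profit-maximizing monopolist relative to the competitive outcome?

Competitive firms price at marginal cost: P = 132, giving Q = 144.
The monopolist equates marginal revenue to marginal cost: 276 − 2Q = 132, so Q = 72. From demand, P = 204.
DWL is the triangle between Q = 72 and Q = 144: ½·(144 − 72)·(204 − 132) = 2592.

DWL = 2592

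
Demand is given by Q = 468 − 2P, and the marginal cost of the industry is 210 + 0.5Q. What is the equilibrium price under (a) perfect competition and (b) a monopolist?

Competition: P = 222; Monopoly: P = 226

Inverting demand: P = 234 − 0.5Q.
Competitive equilibrium sets price equal to marginal cost: 234 − 0.5Q = 210 + 0.5Q, so Q = 24 and P = 222.
The monopolist equates marginal revenue to marginal cost: 234 − Q = 210 + 0.5Q, so Q = 16. From demand, P = 226.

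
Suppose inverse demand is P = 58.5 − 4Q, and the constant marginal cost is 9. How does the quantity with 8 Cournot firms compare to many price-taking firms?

In a 8-firm Cournot equilibrium, symmetry and the first-order condition give q = (58.5 − 9)/(36) = 1.375. So Q = 11 and P = 14.5.
Competitive firms price at marginal cost: P = 9, giving Q = 12.375.

Cournot: Q = 11; Competition: Q = 12.375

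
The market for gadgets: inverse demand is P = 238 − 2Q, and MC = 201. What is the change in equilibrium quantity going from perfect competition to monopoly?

Perfect competition: P = MC = 201, so 238 − 2Q = 201 and Q = 18.5.
Monopoly sets MR = MC: 238 − 4Q = 201 ⇒ Q = 9.25, P = 238 − 2·9.25 = 219.5.
Change in equilibrium quantity: 9.25 − 18.5 = −9.25.

Q falls by 9.25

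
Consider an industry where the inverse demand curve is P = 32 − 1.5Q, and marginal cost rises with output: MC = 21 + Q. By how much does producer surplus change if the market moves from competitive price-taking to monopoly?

Under competition P = MC: 32 − 1.5Q = 21 + Q ⇒ Q = 4.4, P = 25.4.
PS = P·Q − VC(Q) = 25.4·4.4 − (21·4.4 + ½·1·4.4²) = 9.68.
The monopolist equates marginal revenue to marginal cost: 32 − 3Q = 21 + Q, so Q = 2.75. From demand, P = 27.875.
PS = P·Q − VC(Q) = 27.875·2.75 − (21·2.75 + ½·1·2.75²) = 15.125.
Change in producer surplus: 15.125 − 9.68 = 5.445.

PS rises by 5.445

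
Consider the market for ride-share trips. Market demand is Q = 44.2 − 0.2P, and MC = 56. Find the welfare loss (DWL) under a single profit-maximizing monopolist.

Inverting demand: P = 221 − 5Q.
Perfect competition: P = MC = 56, so 221 − 5Q = 56 and Q = 33.
A monopolist chooses Q where MR = MC. MR = 221 − 10Q; setting this equal to 56 gives Q = 16.5 and P = 138.5.
DWL is the triangle between Q = 16.5 and Q = 33: ½·(33 − 16.5)·(138.5 − 56) = 680.625.

DWL = 680.625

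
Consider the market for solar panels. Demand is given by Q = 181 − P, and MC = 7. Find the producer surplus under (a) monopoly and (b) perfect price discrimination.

Inverting demand: P = 181 − Q.
Monopoly sets MR = MC: 181 − 2Q = 7 ⇒ Q = 87, P = 181 − 87 = 94.
PS = (94 − 7)·87 = 7569.
Under first-degree price discrimination the firm charges each unit its demand price and produces up to where P = MC, i.e. Q = 174. Consumer surplus is zero; producer surplus equals total surplus.
PS = ½·(181 − 7)·174 = 15138.

Monopoly: PS = 7569; Perfect PD: PS = 15138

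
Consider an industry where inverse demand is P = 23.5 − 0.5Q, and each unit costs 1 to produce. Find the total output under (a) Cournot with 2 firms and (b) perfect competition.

Cournot: Q = 30; Competition: Q = 45

Cournot with 2 identical firms: the symmetric best-response condition is 23.5 − 1.5q = 1. Each firm produces q = 15, total output Q = 30, price P = 8.5.
Perfect competition: P = MC = 1, so 23.5 − 0.5Q = 1 and Q = 45.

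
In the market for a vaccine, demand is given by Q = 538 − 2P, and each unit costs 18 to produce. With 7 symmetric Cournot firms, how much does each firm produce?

q_i = 62.75

Inverting demand: P = 269 − 0.5Q.
In a 7-firm Cournot equilibrium, symmetry and the first-order condition give q = (269 − 18)/(4) = 62.75. So Q = 439.25 and P = 49.375.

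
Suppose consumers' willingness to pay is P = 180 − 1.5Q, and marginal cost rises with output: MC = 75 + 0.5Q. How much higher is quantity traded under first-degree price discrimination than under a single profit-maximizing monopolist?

Q rises by 22.5

A monopolist chooses Q where MR = MC. MR = 180 − 3Q; setting this equal to 75 + 0.5Q gives Q = 30 and P = 135.
A perfectly discriminating monopolist sells every unit with P(Q) ≥ MC(Q), so output equals the competitive quantity Q = 52.5. Each buyer pays their reservation price, so CS = 0 and the firm captures all surplus.
Change in quantity traded: 52.5 − 30 = 22.5.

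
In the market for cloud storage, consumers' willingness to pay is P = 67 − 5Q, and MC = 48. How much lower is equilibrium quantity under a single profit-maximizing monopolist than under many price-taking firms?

Q falls by 1.9

Under competition P = MC = 48, so Q = (67 − 48)/5 = 3.8.
Monopoly sets MR = MC: 67 − 10Q = 48 ⇒ Q = 1.9, P = 67 − 5·1.9 = 57.5.
Change in equilibrium quantity: 1.9 − 3.8 = −1.9.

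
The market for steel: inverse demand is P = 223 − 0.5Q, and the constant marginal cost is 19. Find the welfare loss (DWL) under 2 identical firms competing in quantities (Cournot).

DWL = 4624

Under competition P = MC = 19, so Q = (223 − 19)/0.5 = 408.
In a 2-firm Cournot equilibrium, symmetry and the first-order condition give q = (223 − 19)/(1.5) = 136. So Q = 272 and P = 87.
DWL is the triangle between Q = 272 and Q = 408: ½·(408 − 272)·(87 − 19) = 4624.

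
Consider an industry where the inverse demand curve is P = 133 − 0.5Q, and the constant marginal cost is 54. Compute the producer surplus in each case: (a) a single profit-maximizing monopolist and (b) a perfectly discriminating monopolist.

Monopoly: PS = 3120.5; Perfect PD: PS = 6241

A monopolist chooses Q where MR = MC. MR = 133 − Q; setting this equal to 54 gives Q = 79 and P = 93.5.
PS = (93.5 − 54)·79 = 3120.5.
Under first-degree price discrimination the firm charges each unit its demand price and produces up to where P = MC, i.e. Q = 158. Consumer surplus is zero; producer surplus equals total surplus.
PS = ½·(133 − 54)·158 = 6241.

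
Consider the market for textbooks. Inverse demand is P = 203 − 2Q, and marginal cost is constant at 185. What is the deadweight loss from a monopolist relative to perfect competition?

DWL = 20.25

Competitive firms price at marginal cost: P = 185, giving Q = 9.
Monopoly sets MR = MC: 203 − 4Q = 185 ⇒ Q = 4.5, P = 203 − 2·4.5 = 194.
DWL is the triangle between Q = 4.5 and Q = 9: ½·(9 − 4.5)·(194 − 185) = 20.25.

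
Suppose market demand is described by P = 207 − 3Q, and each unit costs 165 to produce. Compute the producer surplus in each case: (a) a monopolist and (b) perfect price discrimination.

Monopoly: PS = 147; Perfect PD: PS = 294

The monopolist equates marginal revenue to marginal cost: 207 − 6Q = 165, so Q = 7. From demand, P = 186.
PS = (186 − 165)·7 = 147.
A perfectly discriminating monopolist sells every unit with P(Q) ≥ MC(Q), so output equals the competitive quantity Q = 14. Each buyer pays their reservation price, so CS = 0 and the firm captures all surplus.
PS = ½·(207 − 165)·14 = 294.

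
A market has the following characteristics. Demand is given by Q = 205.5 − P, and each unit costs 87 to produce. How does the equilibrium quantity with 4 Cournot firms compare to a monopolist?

Cournot: Q = 94.8; Monopoly: Q = 59.25

Inverting demand: P = 205.5 − Q.
With 4 symmetric Cournot firms, each firm's FOC gives 205.5 − 5q = 87, so q = 23.7, Q = 4·23.7 = 94.8, and P = 110.7.
The monopolist equates marginal revenue to marginal cost: 205.5 − 2Q = 87, so Q = 59.25. From demand, P = 146.25.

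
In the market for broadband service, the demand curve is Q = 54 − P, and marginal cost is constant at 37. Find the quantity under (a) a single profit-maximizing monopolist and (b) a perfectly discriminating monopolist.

Monopoly: Q = 8.5; Perfect PD: Q = 17

Inverting demand: P = 54 − Q.
Monopoly sets MR = MC: 54 − 2Q = 37 ⇒ Q = 8.5, P = 54 − 8.5 = 45.5.
Under first-degree price discrimination the firm charges each unit its demand price and produces up to where P = MC, i.e. Q = 17. Consumer surplus is zero; producer surplus equals total surplus.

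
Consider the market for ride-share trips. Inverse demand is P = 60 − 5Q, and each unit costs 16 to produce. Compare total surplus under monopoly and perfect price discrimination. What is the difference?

TS rises by 48.4

The monopolist equates marginal revenue to marginal cost: 60 − 10Q = 16, so Q = 4.4. From demand, P = 38.
CS = ½·(60 − 38)·4.4 = 48.4; PS = (38 − 16)·4.4 = 96.8; TS = 145.2.
A perfectly discriminating monopolist sells every unit with P(Q) ≥ MC(Q), so output equals the competitive quantity Q = 8.8. Each buyer pays their reservation price, so CS = 0 and the firm captures all surplus.
TS = 193.6 (equal to competitive TS).
Change in total surplus: 193.6 − 145.2 = 48.4.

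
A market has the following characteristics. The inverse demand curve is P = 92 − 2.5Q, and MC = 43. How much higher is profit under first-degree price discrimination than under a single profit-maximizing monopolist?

The monopolist equates marginal revenue to marginal cost: 92 − 5Q = 43, so Q = 9.8. From demand, P = 67.5.
Profit = (67.5 − 43)·9.8 = 240.1.
With perfect price discrimination, output is the efficient level Q = 19.6 (where demand meets MC), but every buyer pays their willingness to pay: CS = 0 and PS = total surplus.
PS equals the full surplus area, 480.2. Profit = 480.2 = 480.2.
Change in profit: 480.2 − 240.1 = 240.1.

π rises by 240.1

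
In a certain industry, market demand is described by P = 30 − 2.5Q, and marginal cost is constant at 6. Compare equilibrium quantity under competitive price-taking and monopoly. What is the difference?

Q falls by 4.8

Perfect competition: P = MC = 6, so 30 − 2.5Q = 6 and Q = 9.6.
Monopoly sets MR = MC: 30 − 5Q = 6 ⇒ Q = 4.8, P = 30 − 2.5·4.8 = 18.
Change in equilibrium quantity: 4.8 − 9.6 = −4.8.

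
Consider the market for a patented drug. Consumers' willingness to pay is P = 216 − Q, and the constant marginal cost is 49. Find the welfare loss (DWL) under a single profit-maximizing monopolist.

DWL = 3486.125

Competitive firms price at marginal cost: P = 49, giving Q = 167.
A monopolist chooses Q where MR = MC. MR = 216 − 2Q; setting this equal to 49 gives Q = 83.5 and P = 132.5.
DWL is the triangle between Q = 83.5 and Q = 167: ½·(167 − 83.5)·(132.5 − 49) = 3486.125.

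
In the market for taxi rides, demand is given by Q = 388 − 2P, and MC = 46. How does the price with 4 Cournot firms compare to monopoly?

Inverting demand: P = 194 − 0.5Q.
In a 4-firm Cournot equilibrium, symmetry and the first-order condition give q = (194 − 46)/(2.5) = 59.2. So Q = 236.8 and P = 75.6.
Monopoly sets MR = MC: 194 − Q = 46 ⇒ Q = 148, P = 194 − 0.5·148 = 120.

Cournot: P = 75.6; Monopoly: P = 120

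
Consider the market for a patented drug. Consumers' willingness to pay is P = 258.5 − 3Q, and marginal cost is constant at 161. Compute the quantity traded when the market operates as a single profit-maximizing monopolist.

Q = 16.25

The monopolist equates marginal revenue to marginal cost: 258.5 − 6Q = 161, so Q = 16.25. From demand, P = 209.75.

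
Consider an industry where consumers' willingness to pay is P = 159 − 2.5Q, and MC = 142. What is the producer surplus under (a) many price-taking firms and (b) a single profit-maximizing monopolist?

Competition: PS = 0; Monopoly: PS = 28.9

Perfect competition: P = MC = 142, so 159 − 2.5Q = 142 and Q = 6.8.
PS = (142 − 142)·6.8 = 0.
The monopolist equates marginal revenue to marginal cost: 159 − 5Q = 142, so Q = 3.4. From demand, P = 150.5.
PS = (150.5 − 142)·3.4 = 28.9.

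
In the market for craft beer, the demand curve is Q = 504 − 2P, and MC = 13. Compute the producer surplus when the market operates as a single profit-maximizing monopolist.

PS = 28560.5

Inverting demand: P = 252 − 0.5Q.
Monopoly sets MR = MC: 252 − Q = 13 ⇒ Q = 239, P = 252 − 0.5·239 = 132.5.
PS = (132.5 − 13)·239 = 28560.5.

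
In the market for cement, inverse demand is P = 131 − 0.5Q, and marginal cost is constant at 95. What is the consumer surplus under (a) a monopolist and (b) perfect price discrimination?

A monopolist chooses Q where MR = MC. MR = 131 − Q; setting this equal to 95 gives Q = 36 and P = 113.
CS = ½·(131 − 113)·36 = 324.
With perfect price discrimination, output is the efficient level Q = 72 (where demand meets MC), but every buyer pays their willingness to pay: CS = 0 and PS = total surplus.
CS = 0.

Monopoly: CS = 324; Perfect PD: CS = 0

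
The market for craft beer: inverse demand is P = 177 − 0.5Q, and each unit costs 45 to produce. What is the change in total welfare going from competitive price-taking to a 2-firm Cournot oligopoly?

Under competition P = MC = 45, so Q = (177 − 45)/0.5 = 264.
CS = ½·(177 − 45)·264 = 17424; PS = (45 − 45)·264 = 0; TS = 17424.
In a 2-firm Cournot equilibrium, symmetry and the first-order condition give q = (177 − 45)/(1.5) = 88. So Q = 176 and P = 89.
CS = ½·(177 − 89)·176 = 7744; PS = (89 − 45)·176 = 7744; TS = 15488.
Change in total welfare: 15488 − 17424 = −1936.

TS falls by 1936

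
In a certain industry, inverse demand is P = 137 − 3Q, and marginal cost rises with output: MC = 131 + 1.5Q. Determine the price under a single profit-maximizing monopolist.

A monopolist chooses Q where MR = MC. MR = 137 − 6Q; setting this equal to 131 + 1.5Q gives Q = 0.8 and P = 134.6.

P = 134.6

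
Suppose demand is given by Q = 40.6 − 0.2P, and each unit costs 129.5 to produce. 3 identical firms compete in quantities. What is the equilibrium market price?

P = 147.875

Inverting demand: P = 203 − 5Q.
Cournot with 3 identical firms: the symmetric best-response condition is 203 − 20q = 129.5. Each firm produces q = 3.675, total output Q = 11.025, price P = 147.875.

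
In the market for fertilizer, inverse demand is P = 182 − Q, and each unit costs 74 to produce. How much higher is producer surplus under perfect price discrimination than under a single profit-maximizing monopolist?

Producer surplus rises by 2916

Monopoly sets MR = MC: 182 − 2Q = 74 ⇒ Q = 54, P = 182 − 54 = 128.
PS = (128 − 74)·54 = 2916.
Under first-degree price discrimination the firm charges each unit its demand price and produces up to where P = MC, i.e. Q = 108. Consumer surplus is zero; producer surplus equals total surplus.
PS = ½·(182 − 74)·108 = 5832.
Change in producer surplus: 5832 − 2916 = 2916.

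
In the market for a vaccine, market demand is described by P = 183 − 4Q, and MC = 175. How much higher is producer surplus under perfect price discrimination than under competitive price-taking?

Competitive firms price at marginal cost: P = 175, giving Q = 2.
PS = (175 − 175)·2 = 0.
Under first-degree price discrimination the firm charges each unit its demand price and produces up to where P = MC, i.e. Q = 2. Consumer surplus is zero; producer surplus equals total surplus.
PS = ½·(183 − 175)·2 = 8.
Change in producer surplus: 8 − 0 = 8.

PS rises by 8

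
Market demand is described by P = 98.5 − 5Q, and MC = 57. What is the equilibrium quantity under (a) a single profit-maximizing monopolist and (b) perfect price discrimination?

A monopolist chooses Q where MR = MC. MR = 98.5 − 10Q; setting this equal to 57 gives Q = 4.15 and P = 77.75.
A perfectly discriminating monopolist sells every unit with P(Q) ≥ MC(Q), so output equals the competitive quantity Q = 8.3. Each buyer pays their reservation price, so CS = 0 and the firm captures all surplus.

Monopoly: Q = 4.15; Perfect PD: Q = 8.3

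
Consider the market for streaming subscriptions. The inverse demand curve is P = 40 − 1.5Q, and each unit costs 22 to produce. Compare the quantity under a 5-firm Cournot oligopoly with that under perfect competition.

With 5 symmetric Cournot firms, each firm's FOC gives 40 − 9q = 22, so q = 2, Q = 5·2 = 10, and P = 25.
Under competition P = MC = 22, so Q = (40 − 22)/1.5 = 12.

Cournot: Q = 10; Competition: Q = 12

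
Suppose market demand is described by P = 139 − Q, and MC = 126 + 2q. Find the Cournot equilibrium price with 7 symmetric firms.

Cournot with 7 identical firms: the symmetric best-response condition is 139 − 8q = 126 + 2q. Each firm produces q = 1.3, total output Q = 9.1, price P = 129.9.

P = 129.9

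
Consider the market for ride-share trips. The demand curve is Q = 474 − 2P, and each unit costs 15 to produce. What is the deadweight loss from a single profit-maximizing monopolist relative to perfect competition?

DWL = 12321

Inverting demand: P = 237 − 0.5Q.
Perfect competition: P = MC = 15, so 237 − 0.5Q = 15 and Q = 444.
Monopoly sets MR = MC: 237 − Q = 15 ⇒ Q = 222, P = 237 − 0.5·222 = 126.
DWL is the triangle between Q = 222 and Q = 444: ½·(444 − 222)·(126 − 15) = 12321.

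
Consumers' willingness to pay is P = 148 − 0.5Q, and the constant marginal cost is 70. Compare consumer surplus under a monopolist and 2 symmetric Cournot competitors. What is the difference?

CS rises by 1183

Monopoly sets MR = MC: 148 − Q = 70 ⇒ Q = 78, P = 148 − 0.5·78 = 109.
CS = ½·(148 − 109)·78 = 1521.
Cournot with 2 identical firms: the symmetric best-response condition is 148 − 1.5q = 70. Each firm produces q = 52, total output Q = 104, price P = 96.
CS = ½·(148 − 96)·104 = 2704.
Change in consumer surplus: 2704 − 1521 = 1183.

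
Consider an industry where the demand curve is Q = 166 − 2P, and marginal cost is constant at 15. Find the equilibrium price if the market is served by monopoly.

P = 49

Inverting demand: P = 83 − 0.5Q.
Monopoly sets MR = MC: 83 − Q = 15 ⇒ Q = 68, P = 83 − 0.5·68 = 49.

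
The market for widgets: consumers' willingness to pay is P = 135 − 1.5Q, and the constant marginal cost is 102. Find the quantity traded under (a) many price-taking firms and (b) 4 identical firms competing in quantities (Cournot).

Under competition P = MC = 102, so Q = (135 − 102)/1.5 = 22.
In a 4-firm Cournot equilibrium, symmetry and the first-order condition give q = (135 − 102)/(7.5) = 4.4. So Q = 17.6 and P = 108.6.

Competition: Q = 22; Cournot: Q = 17.6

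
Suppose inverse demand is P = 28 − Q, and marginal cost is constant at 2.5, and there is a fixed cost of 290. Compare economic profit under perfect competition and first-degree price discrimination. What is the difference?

π rises by 325.125

Under competition P = MC = 2.5, so Q = (28 − 2.5)/1 = 25.5.
Profit = (2.5 − 2.5)·25.5 − 290 = −290.
With perfect price discrimination, output is the efficient level Q = 25.5 (where demand meets MC), but every buyer pays their willingness to pay: CS = 0 and PS = total surplus.
PS equals the full surplus area, 325.125. Profit = 325.125 − 290 = 35.125.
Change in economic profit: 35.125 − −290 = 325.125.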